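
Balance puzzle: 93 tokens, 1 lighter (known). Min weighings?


Each weighing has 3 outcomes (left heavy / balance / right heavy), so k weighings distinguish at most 3^k cases; splitting into three near-equal groups achieves this.
Need 3^k ≥ 93: 3^4 = 81 < 93 ≤ 3^5 = 243
k = ⌈log₃(93)⌉ = 5

5


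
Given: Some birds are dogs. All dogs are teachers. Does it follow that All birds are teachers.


Premise 1: Some birds are dogs.
Premise 2: All dogs are teachers.
Conclusion: All birds are teachers.
Fallacy: illicit minor. The minor term (birds) is distributed in the conclusion ('All birds ...') but undistributed in its premise ('Some birds are dogs' doesn't cover all birds).
Only 'Some birds are teachers' follows, not 'All'.

Invalid


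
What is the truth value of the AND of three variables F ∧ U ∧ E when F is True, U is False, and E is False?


F = True, U = False, E = False
Step 1: F ∧ U = True AND False = False
Step 2: (False) ∧ E = (False) AND False = False
AND is true only when ALL operands are true.

False


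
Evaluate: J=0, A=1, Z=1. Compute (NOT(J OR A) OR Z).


J OR A = 1
NOT(1) = 0
0 OR 1 = 1

1


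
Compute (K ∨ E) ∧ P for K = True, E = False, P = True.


K = True, E = False, P = True
Step 1: K ∨ E = True OR False = True
Step 2: True ∧ P = True AND True = True
OR is true when at least one operand is true; AND requires both.

True


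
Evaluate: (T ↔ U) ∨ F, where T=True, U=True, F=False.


T = True, U = True, F = False
Expression: (T ↔ U) ∨ F
Step 1: T ↔ U = (True iff True) (true when values match) = True
Step 2: (True) ∨ F = True OR False = True

True


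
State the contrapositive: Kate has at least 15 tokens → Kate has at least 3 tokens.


Original: If Kate has at least 15 tokens, then Kate has at least 3 tokens
Contrapositive: If ¬Q, then ¬P
Negate Q: not (Kate has at least 3 tokens)
Negate P: not (Kate has at least 15 tokens)

If not (Kate has at least 3 tokens), then not (Kate has at least 15 tokens).


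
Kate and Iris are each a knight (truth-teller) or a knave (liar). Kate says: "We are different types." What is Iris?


Kate says: "We are different types."
Case 1: Kate is a Knight (truth-teller)
  Statement is true → they ARE different → Iris is a Knave
Case 2: Kate is a Knave (liar)
  Statement is false → they are NOT different → Iris is a Knave
In both cases, Iris is a Knave.

Knave


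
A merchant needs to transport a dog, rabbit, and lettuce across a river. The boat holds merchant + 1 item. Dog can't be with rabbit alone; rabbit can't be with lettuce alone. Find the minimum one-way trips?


1. merchant+rabbit → 2. merchant ← 3. merchant+dog → 4. merchant+rabbit ← 5. merchant+lettuce → 6. merchant ← 7. merchant+rabbit →
Minimum trips = 7

7


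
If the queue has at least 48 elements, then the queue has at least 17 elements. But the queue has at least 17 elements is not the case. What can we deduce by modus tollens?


Modus tollens: P → Q, ¬Q ⊢ ¬P
P: the queue has at least 48 elements
Q: the queue has at least 17 elements
We have P → Q and Q is false.
By modus tollens, P must be false.

It is not the case that the queue has at least 48 elements


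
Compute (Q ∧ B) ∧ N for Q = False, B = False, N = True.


Q = False, B = False, N = True
Step 1: Q ∧ B = False AND False = False
Step 2: False ∧ N = False AND True = False
AND is true only when ALL operands are true.

False


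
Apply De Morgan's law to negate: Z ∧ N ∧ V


De Morgan's law: ¬(P ∧ Q ∧ R) ≡ ¬P ∨ ¬Q ∨ ¬R
¬(Z ∧ N ∧ V) = ¬Z ∨ ¬N ∨ ¬V

¬Z ∨ ¬N ∨ ¬V


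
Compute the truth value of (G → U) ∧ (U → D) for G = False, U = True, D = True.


G = False, U = True, D = True
Step 1: G → U is false only when G=True and U=False. Result: True
Step 2: U → D is false only when U=True and D=False. Result: True
Step 3: True ∧ True = True

True


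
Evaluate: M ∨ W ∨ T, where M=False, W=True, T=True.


M = False, W = True, T = True
Expression: M ∨ W ∨ T
Step 1: M ∨ W = False OR True = True
Step 2: (True) ∨ T = True OR True = True

True


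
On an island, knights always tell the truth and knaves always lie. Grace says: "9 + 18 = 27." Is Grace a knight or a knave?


Statement: "9 + 18 = 27."
Actual: 9 + 18 = 27
Claimed: 27
Statement is TRUE → Grace tells the truth → Knight

Knight


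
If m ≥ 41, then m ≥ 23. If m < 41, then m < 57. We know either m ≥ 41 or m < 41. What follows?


Constructive dilemma: (P → Q) ∧ (R → S), P ∨ R ⊢ Q ∨ S
Premise 1: m ≥ 41 → m ≥ 23
Premise 2: m < 41 → m < 57
Premise 3: m ≥ 41 ∨ m < 41
Case 1: Assuming m ≥ 41, then by Premise 1, m ≥ 23.
Case 2: Assuming m < 41, then by Premise 2, m < 57.
Since one of m ≥ 41 or m < 41 must hold, we get m ≥ 23 or m < 57.

m ≥ 23 or m < 57.


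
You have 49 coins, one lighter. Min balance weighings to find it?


Each weighing has 3 outcomes (left heavy / balance / right heavy), so k weighings distinguish at most 3^k cases; splitting into three near-equal groups achieves this.
Need 3^k ≥ 49: 3^3 = 27 < 49 ≤ 3^4 = 81
k = ⌈log₃(49)⌉ = 4

4


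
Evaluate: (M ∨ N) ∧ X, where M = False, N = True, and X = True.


M = False, N = True, X = True
Step 1: M ∨ N = False OR True = True
Step 2: True ∧ X = True AND True = True
OR is true when at least one operand is true; AND requires both.

True


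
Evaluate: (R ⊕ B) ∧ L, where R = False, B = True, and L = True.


R = False, B = True, L = True
Step 1: R ⊕ B = False XOR True = True
Step 2: True ∧ L = True AND True = True
XOR true when exactly one of R,B is true; then AND with L.

True


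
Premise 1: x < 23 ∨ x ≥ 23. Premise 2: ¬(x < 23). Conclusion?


Disjunctive syllogism: P ∨ Q, ¬P ⊢ Q
Disjunction: x < 23 ∨ x ≥ 23
We know it is not the case that x < 23.
By disjunctive syllogism, the other disjunct must be true.

x ≥ 23


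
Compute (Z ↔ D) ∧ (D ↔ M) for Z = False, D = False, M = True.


Z = False, D = False, M = True
Step 1: Z ↔ D is true when Z and D have the same value. Result: True
Step 2: D ↔ M is true when D and M have the same value. Result: False
Step 3: True ∧ False = False

False


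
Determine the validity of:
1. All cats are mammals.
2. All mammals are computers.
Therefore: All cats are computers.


Premise 1: All cats are mammals.
Premise 2: All mammals are computers.
Conclusion: All cats are computers.
Barbara syllogism (AAA-1): All A are B, All B are C → All A are C.
Middle term (mammals) distributed in premise 2.

Valid


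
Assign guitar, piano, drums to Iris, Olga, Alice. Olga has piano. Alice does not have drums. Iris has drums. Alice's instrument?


From clues:
  Olga → piano
  Iris → drums
By elimination, Alice gets the remaining.

guitar


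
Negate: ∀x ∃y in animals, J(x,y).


Original: ∀x ∃y J(x,y)
Rule: ¬∀→∃, ¬∃→∀, negate predicate.
Negation: ∃x ∀y ¬J(x,y)

∃x ∀y ¬J(x,y)


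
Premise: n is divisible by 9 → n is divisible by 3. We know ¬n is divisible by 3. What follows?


Modus tollens: P → Q, ¬Q ⊢ ¬P
P: n is divisible by 9
Q: n is divisible by 3
We have P → Q and Q is false.
By modus tollens, P must be false.

It is not the case that n is divisible by 9


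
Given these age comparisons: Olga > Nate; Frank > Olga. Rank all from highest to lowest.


Constraints: Olga > Nate; Frank > Olga
Method: at each step, the next-highest is the one remaining person who never appears on the smaller side of a constraint between remaining people.
  Step 1: remaining {Nate, Frank, Olga}; on the smaller side: {Nate, Olga} → Frank is next (Frank > Olga).
  Step 2: remaining {Nate, Olga}; on the smaller side: {Nate} → Olga is next (Olga > Nate).
  Step 3: only Nate remains → lowest.
Final ranking (highest to lowest):

Frank > Olga > Nate


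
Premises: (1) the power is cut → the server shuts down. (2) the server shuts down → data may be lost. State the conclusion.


Hypothetical syllogism: P → Q, Q → R ⊢ P → R
Premise 1: the power is cut → the server shuts down
Premise 2: the server shuts down → data may be lost
Chain the implications: the middle term (the server shuts down) links the two.
Conclusion: If the power is cut, then data may be lost.

If the power is cut, then data may be lost.


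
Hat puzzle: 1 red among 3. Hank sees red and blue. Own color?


Total red = 1, seen red = 1
Own red = 1 - 1 = 0
Hank's hat is blue.

blue


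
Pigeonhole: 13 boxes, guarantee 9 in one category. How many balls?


Pigeonhole: to guarantee k in one of n categories, need (k-1)×n + 1.
k = 9, n = 13
Minimum = (9-1) × 13 + 1 = 8 × 13 + 1

105


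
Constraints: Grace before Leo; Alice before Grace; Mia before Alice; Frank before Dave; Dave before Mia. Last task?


Constraints: Grace before Leo; Alice before Grace; Mia before Alice; Frank before Dave; Dave before Mia
The last task can have nothing scheduled after it, so it must never appear on the left of a 'before'.
Tasks appearing before some other task: Grace, Alice, Mia, Frank, Dave.
The only task not in that list is Leo → it is last.

Leo


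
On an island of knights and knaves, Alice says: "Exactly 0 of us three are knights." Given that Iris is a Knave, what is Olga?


Alice claims exactly 0 knights among Alice, Iris, Olga.
Given: Iris is a Knave.

Case 1: Alice is a Knight (tells truth)
  Then exactly 0 of the three are knights.
  Counting Alice, Iris: 1 knight(s) so far. Need -1 more → impossible.
Case 2: Alice is a Knave (lies)
  Then the count is NOT 0.
  If Olga = Knave, count = 0 = 0 → claim would be true, contradicts lie.
  If Olga = Knight, count = 1 ≠ 0 → lie confirmed ✓

Olga is a Knight.

Knight


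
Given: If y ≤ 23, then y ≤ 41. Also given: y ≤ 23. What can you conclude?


Modus ponens: P → Q, P ⊢ Q
P: y ≤ 23
Q: y ≤ 41
We have P → Q and P is true.
By modus ponens, Q must be true.

y ≤ 41


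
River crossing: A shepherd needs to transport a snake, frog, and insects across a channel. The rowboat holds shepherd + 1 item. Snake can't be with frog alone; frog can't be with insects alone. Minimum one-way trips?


1. shepherd+frog → 2. shepherd ← 3. shepherd+snake → 4. shepherd+frog ← 5. shepherd+insects → 6. shepherd ← 7. shepherd+frog →
Minimum trips = 7

7


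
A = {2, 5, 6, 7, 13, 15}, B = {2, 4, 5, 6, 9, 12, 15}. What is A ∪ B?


A = {2, 5, 6, 7, 13, 15}
B = {2, 4, 5, 6, 9, 12, 15}
Operation: union
All elements combined: 2, 4, 5, 6, 7, 9, 12, 13, 15

{2, 4, 5, 6, 7, 9, 12, 13, 15}


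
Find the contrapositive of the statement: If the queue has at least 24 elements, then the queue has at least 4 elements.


Original: If the queue has at least 24 elements, then the queue has at least 4 elements
Contrapositive: If ¬Q, then ¬P
Negate Q: not (the queue has at least 4 elements)
Negate P: not (the queue has at least 24 elements)

If not (the queue has at least 4 elements), then not (the queue has at least 24 elements).


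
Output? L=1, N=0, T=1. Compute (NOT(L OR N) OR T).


L OR N = 1
NOT(1) = 0
0 OR 1 = 1

1


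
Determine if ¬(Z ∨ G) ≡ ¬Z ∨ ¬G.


Expression 1: ¬(Z ∨ G)
Expression 2: ¬Z ∨ ¬G
Truth table (Z G | Expr1 Expr2):
  T T |   F     F
  T F |   F     T   ← differ
  F T |   F     T   ← differ
  F F |   T     T
Counterexample: Z=T, G=F gives Expr1 = F but Expr2 = T, so the expressions are NOT logically equivalent.

No


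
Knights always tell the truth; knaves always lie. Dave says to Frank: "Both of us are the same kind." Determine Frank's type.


Dave says: "Both of us are the same kind."
Case 1: Dave is a Knight (truth-teller)
  Statement is true → they ARE the same → Frank is also a Knight
Case 2: Dave is a Knave (liar)
  Statement is false → they are NOT the same → Frank is a Knight
In both cases, Frank is a Knight.

Knight


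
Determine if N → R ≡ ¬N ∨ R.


Expression 1: N → R
Expression 2: ¬N ∨ R
Truth table (N R | Expr1 Expr2):
  T T |   T     T
  T F |   F     F
  F T |   T     T
  F F |   T     T
All 4 rows agree, so the expressions are logically equivalent.

Yes


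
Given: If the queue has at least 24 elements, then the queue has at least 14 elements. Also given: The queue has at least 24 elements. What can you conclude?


Modus ponens: P → Q, P ⊢ Q
P: the queue has at least 24 elements
Q: the queue has at least 14 elements
We have P → Q and P is true.
By modus ponens, Q must be true.

The queue has at least 14 elements


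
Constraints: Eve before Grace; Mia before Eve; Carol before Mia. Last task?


Constraints: Eve before Grace; Mia before Eve; Carol before Mia
The last task can have nothing scheduled after it, so it must never appear on the left of a 'before'.
Tasks appearing before some other task: Eve, Mia, Carol.
The only task not in that list is Grace → it is last.

Grace


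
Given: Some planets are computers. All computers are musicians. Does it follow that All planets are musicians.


Premise 1: Some planets are computers.
Premise 2: All computers are musicians.
Conclusion: All planets are musicians.
Fallacy: illicit minor. The minor term (planets) is distributed in the conclusion ('All planets ...') but undistributed in its premise ('Some planets are computers' doesn't cover all planets).
Only 'Some planets are musicians' follows, not 'All'.

Invalid


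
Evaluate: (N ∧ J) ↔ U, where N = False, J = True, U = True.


N = False, J = True, U = True
Step 1: N ∧ J = False AND True = False
Step 2: (False) ↔ U: true when both sides have same truth value.
Result: False ↔ True = False

False


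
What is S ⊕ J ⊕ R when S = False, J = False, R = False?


S = False, J = False, R = False
Step 1: S ⊕ J = False XOR False = False
Step 2: False ⊕ R = False XOR False = False
XOR is true when an odd number of operands are true.

False


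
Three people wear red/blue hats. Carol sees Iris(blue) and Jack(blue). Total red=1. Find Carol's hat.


Total red = 1, seen red = 0
Own red = 1 - 0 = 1
Carol's hat is red.

red


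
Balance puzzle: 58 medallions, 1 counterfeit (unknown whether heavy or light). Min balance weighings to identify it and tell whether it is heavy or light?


Let n = 58. 116 possibilities (n medallions × lighter/heavier); each weighing has 3 outcomes.
Bound for k weighings: say the first weighing puts j medallions on each pan. If it tips, the 2j weighed medallions remain suspects (each with a known direction) and k-1 weighings give 3^(k-1) outcomes; 3^(k-1) is odd, so 2j ≤ 3^(k-1) - 1. If it balances, the n - 2j unweighed medallions remain with direction unknown: 2(n - 2j) ≤ 3^(k-1) - 1 by the same parity argument. Adding, n ≤ (3^(k-1) - 1) + (3^(k-1) - 1)/2 = (3^k - 3)/2, and the classical three-group strategy achieves this (3 medallions in 2 weighings, 12 in 3, 39 in 4, 120 in 5).
So we need the smallest k with (3^k - 3)/2 ≥ 58.
k = 4: (3^4 - 3)/2 = 39 < 58 ✗
k = 5: (3^5 - 3)/2 = 120 ≥ 58 ✓

5


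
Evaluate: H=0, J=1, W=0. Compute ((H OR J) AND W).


H OR J = 0|1 = 1
1 AND 0 = 0

0


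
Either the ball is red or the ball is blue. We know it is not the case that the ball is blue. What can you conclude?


Disjunctive syllogism: P ∨ Q, ¬P ⊢ Q
Disjunction: the ball is red ∨ the ball is blue
We know it is not the case that the ball is blue.
By disjunctive syllogism, the other disjunct must be true.

The ball is red


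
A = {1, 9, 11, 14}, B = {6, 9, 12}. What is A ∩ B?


A = {1, 9, 11, 14}
B = {6, 9, 12}
Operation: intersection
Elements in both: 9

{9}


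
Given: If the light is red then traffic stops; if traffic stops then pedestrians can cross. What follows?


Hypothetical syllogism: P → Q, Q → R ⊢ P → R
Premise 1: the light is red → traffic stops
Premise 2: traffic stops → pedestrians can cross
Chain the implications: the middle term (traffic stops) links the two.
Conclusion: If the light is red, then pedestrians can cross.

If the light is red, then pedestrians can cross.


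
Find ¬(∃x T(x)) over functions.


Original: ∃x T(x)
Rule: ¬∀→∃, ¬∃→∀, negate predicate.
Negation: ∀x ¬T(x)

∀x ¬T(x)


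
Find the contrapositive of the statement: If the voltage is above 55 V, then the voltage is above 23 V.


Original: If the voltage is above 55 V, then the voltage is above 23 V
Contrapositive: If ¬Q, then ¬P
Negate Q: not (the voltage is above 23 V)
Negate P: not (the voltage is above 55 V)

If not (the voltage is above 23 V), then not (the voltage is above 55 V).


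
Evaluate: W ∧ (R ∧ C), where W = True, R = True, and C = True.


W = True, R = True, C = True
Step 1: R ∧ C = True AND True = True
Step 2: W ∧ True = True AND True = True
AND is true only when ALL operands are true.

True


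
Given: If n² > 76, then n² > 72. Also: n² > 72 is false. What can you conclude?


Modus tollens: P → Q, ¬Q ⊢ ¬P
P: n² > 76
Q: n² > 72
We have P → Q and Q is false.
By modus tollens, P must be false.

It is not the case that n² > 76


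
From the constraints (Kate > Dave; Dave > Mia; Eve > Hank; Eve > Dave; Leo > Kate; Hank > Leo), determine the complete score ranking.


Constraints: Kate > Dave; Dave > Mia; Eve > Hank; Eve > Dave; Leo > Kate; Hank > Leo
Method: at each step, the next-highest is the one remaining person who never appears on the smaller side of a constraint between remaining people.
  Step 1: remaining {Mia, Eve, Leo, Kate, Hank, Dave}; on the smaller side: {Mia, Leo, Kate, Hank, Dave} → Eve is next (Eve > Hank; Eve > Dave).
  Step 2: remaining {Mia, Leo, Kate, Hank, Dave}; on the smaller side: {Mia, Leo, Kate, Dave} → Hank is next (Hank > Leo).
  Step 3: remaining {Mia, Leo, Kate, Dave}; on the smaller side: {Mia, Kate, Dave} → Leo is next (Leo > Kate).
  Step 4: remaining {Mia, Kate, Dave}; on the smaller side: {Mia, Dave} → Kate is next (Kate > Dave).
  Step 5: remaining {Mia, Dave}; on the smaller side: {Mia} → Dave is next (Dave > Mia).
  Step 6: only Mia remains → lowest.
Final ranking (highest to lowest):

Eve > Hank > Leo > Kate > Dave > Mia


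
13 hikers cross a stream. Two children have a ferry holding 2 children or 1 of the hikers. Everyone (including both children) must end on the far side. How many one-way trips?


Per crossing of one of the hikers: children→, one←, one of the hikers→, one← = 4 trips
13 × 4 = 52, + 1 final children→ = 53
Minimum trips = 53

53


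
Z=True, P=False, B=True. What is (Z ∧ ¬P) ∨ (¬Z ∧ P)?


Z = True, P = False, B = True
Expression: (Z ∧ ¬P) ∨ (¬Z ∧ P)
Step 1: ¬P = NOT False = True
Step 2: Z ∧ ¬P = True AND True = True
Step 3: ¬Z = NOT True = False
Step 4: ¬Z ∧ P = False AND False = False
Step 5: (True) ∨ (False) = True OR False = True

True


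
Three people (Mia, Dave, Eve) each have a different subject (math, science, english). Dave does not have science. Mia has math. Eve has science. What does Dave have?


From clues:
  Eve → science
  Mia → math
By elimination, Dave gets the remaining.

english


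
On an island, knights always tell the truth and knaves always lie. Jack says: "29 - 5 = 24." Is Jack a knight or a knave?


Statement: "29 - 5 = 24."
Actual: 29 - 5 = 24
Claimed: 24
Statement is TRUE → Jack tells the truth → Knight

Knight


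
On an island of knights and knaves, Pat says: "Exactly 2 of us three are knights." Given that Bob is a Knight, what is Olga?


Pat claims exactly 2 knights among Pat, Bob, Olga.
Given: Bob is a Knight.

Case 1: Pat is a Knight (tells truth)
  Then exactly 2 of the three are knights.
  Counting Pat, Bob: 2 knight(s) so far. Need 0 more → Olga = Knave.
Case 2: Pat is a Knave (lies)
  Then the count is NOT 2.
  If Olga = Knight, count = 2 = 2 → claim would be true, contradicts lie.
  If Olga = Knave, count = 1 ≠ 2 → lie confirmed ✓

Olga is a Knave.

Knave


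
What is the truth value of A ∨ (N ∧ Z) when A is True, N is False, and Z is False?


A = True, N = False, Z = False
Step 1: N ∧ Z = False AND False = False
Step 2: A ∨ False = True OR False = True
AND evaluated first (higher precedence); then OR applied.

True


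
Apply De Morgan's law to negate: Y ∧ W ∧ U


De Morgan's law: ¬(P ∧ Q ∧ R) ≡ ¬P ∨ ¬Q ∨ ¬R
¬(Y ∧ W ∧ U) = ¬Y ∨ ¬W ∨ ¬U

¬Y ∨ ¬W ∨ ¬U


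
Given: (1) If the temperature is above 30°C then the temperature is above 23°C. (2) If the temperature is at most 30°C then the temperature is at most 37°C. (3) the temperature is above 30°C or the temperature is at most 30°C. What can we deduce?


Constructive dilemma: (P → Q) ∧ (R → S), P ∨ R ⊢ Q ∨ S
Premise 1: the temperature is above 30°C → the temperature is above 23°C
Premise 2: the temperature is at most 30°C → the temperature is at most 37°C
Premise 3: the temperature is above 30°C ∨ the temperature is at most 30°C
Case 1: Assuming the temperature is above 30°C, then by Premise 1, the temperature is above 23°C.
Case 2: Assuming the temperature is at most 30°C, then by Premise 2, the temperature is at most 37°C.
Since one of the temperature is above 30°C or the temperature is at most 30°C must hold, we get the temperature is above 23°C or the temperature is at most 37°C.

The temperature is above 23°C or the temperature is at most 37°C.


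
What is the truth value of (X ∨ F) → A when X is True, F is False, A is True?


X = True, F = False, A = True
Step 1: X ∨ F = True OR False = True
Step 2: (True) → A: false only when antecedent=True and A=False.
Result: True

True


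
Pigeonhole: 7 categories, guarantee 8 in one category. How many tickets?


Pigeonhole: to guarantee k in one of n categories, need (k-1)×n + 1.
k = 8, n = 7
Minimum = (8-1) × 7 + 1 = 7 × 7 + 1

50


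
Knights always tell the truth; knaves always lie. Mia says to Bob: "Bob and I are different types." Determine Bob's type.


Mia says: "Bob and I are different types."
Case 1: Mia is a Knight (truth-teller)
  Statement is true → they ARE different → Bob is a Knave
Case 2: Mia is a Knave (liar)
  Statement is false → they are NOT different → Bob is a Knave
In both cases, Bob is a Knave.

Knave


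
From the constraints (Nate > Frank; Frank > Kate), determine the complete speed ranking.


Constraints: Nate > Frank; Frank > Kate
Method: at each step, the next-highest is the one remaining person who never appears on the smaller side of a constraint between remaining people.
  Step 1: remaining {Nate, Kate, Frank}; on the smaller side: {Kate, Frank} → Nate is next (Nate > Frank).
  Step 2: remaining {Kate, Frank}; on the smaller side: {Kate} → Frank is next (Frank > Kate).
  Step 3: only Kate remains → lowest.
Final ranking (highest to lowest):

Nate > Frank > Kate


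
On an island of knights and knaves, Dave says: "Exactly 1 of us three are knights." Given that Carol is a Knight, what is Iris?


Dave claims exactly 1 knights among Dave, Carol, Iris.
Given: Carol is a Knight.

Case 1: Dave is a Knight (tells truth)
  Then exactly 1 of the three are knights.
  Counting Dave, Carol: 2 knight(s) so far. Need -1 more → impossible.
Case 2: Dave is a Knave (lies)
  Then the count is NOT 1.
  If Iris = Knave, count = 1 = 1 → claim would be true, contradicts lie.
  If Iris = Knight, count = 2 ≠ 1 → lie confirmed ✓

Iris is a Knight.

Knight


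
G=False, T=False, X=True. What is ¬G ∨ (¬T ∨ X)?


G = False, T = False, X = True
Expression: ¬G ∨ (¬T ∨ X)
Step 1: ¬T = NOT False = True
Step 2: ¬T ∨ X = True OR True = True
Step 3: ¬G = NOT False = True
Step 4: (True) ∨ (True) = True OR True = True

True


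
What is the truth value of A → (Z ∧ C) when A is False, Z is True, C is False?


A = False, Z = True, C = False
Step 1: Z ∧ C = True AND False = False
Step 2: A → (False): false only when A=True and consequent=False.
Result: True

True


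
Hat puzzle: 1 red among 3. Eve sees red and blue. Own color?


Total red = 1, seen red = 1
Own red = 1 - 1 = 0
Eve's hat is blue.

blue


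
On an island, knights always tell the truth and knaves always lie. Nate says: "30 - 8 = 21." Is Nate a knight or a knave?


Statement: "30 - 8 = 21."
Actual: 30 - 8 = 22
Claimed: 21
Statement is FALSE → Nate lies → Knave

Knave


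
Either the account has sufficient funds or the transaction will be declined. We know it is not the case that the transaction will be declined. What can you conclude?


Disjunctive syllogism: P ∨ Q, ¬P ⊢ Q
Disjunction: the account has sufficient funds ∨ the transaction will be declined
We know it is not the case that the transaction will be declined.
By disjunctive syllogism, the other disjunct must be true.

The account has sufficient funds


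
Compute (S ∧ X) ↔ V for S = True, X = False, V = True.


S = True, X = False, V = True
Step 1: S ∧ X = True AND False = False
Step 2: (False) ↔ V: true when both sides have same truth value.
Result: False ↔ True = False

False


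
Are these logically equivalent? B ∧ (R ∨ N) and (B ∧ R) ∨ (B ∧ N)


Expression 1: B ∧ (R ∨ N)
Expression 2: (B ∧ R) ∨ (B ∧ N)
Truth table (B R N | Expr1 Expr2):
  T T T |   T     T
  T T F |   T     T
  T F T |   T     T
  T F F |   F     F
  F T T |   F     F
  F T F |   F     F
  F F T |   F     F
  F F F |   F     F
All 8 rows agree, so the expressions are logically equivalent.

Yes


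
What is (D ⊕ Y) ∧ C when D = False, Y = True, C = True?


D = False, Y = True, C = True
Step 1: D ⊕ Y = False XOR True = True
Step 2: True ∧ C = True AND True = True
XOR true when exactly one of D,Y is true; then AND with C.

True


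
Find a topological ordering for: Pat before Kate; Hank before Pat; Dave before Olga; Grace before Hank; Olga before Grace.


Constraints: Pat before Kate; Hank before Pat; Dave before Olga; Grace before Hank; Olga before Grace
Method: repeatedly schedule the remaining task that has no remaining task required before it.
  Step 1: remaining {Hank, Olga, Dave, Pat, Grace, Kate}; every task except Dave still has a predecessor pending → schedule Dave.
  Step 2: remaining {Hank, Olga, Pat, Grace, Kate}; every task except Olga still has a predecessor pending → schedule Olga.
  Step 3: remaining {Hank, Pat, Grace, Kate}; every task except Grace still has a predecessor pending → schedule Grace.
  Step 4: remaining {Hank, Pat, Kate}; every task except Hank still has a predecessor pending → schedule Hank.
  Step 5: remaining {Pat, Kate}; every task except Pat still has a predecessor pending → schedule Pat.
  Step 6: only Kate remains → schedule Kate.
Resulting order:

Dave → Olga → Grace → Hank → Pat → Kate


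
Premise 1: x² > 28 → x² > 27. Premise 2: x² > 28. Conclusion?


Modus ponens: P → Q, P ⊢ Q
P: x² > 28
Q: x² > 27
We have P → Q and P is true.
By modus ponens, Q must be true.

x² > 27


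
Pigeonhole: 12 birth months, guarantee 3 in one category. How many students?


Pigeonhole: to guarantee k in one of n categories, need (k-1)×n + 1.
k = 3, n = 12
Minimum = (3-1) × 12 + 1 = 2 × 12 + 1

25


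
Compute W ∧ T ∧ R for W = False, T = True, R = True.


W = False, T = True, R = True
Step 1: W ∧ T = False AND True = False
Step 2: (False) ∧ R = (False) AND True = False
AND is true only when ALL operands are true.

False


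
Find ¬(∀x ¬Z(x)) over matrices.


Original: ∀x ¬Z(x)
Rule: ¬∀→∃, ¬∃→∀, negate predicate.
Negation: ∃x Z(x)

∃x Z(x)


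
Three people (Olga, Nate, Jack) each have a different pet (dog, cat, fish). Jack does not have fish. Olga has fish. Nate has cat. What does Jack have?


From clues:
  Nate → cat
  Olga → fish
By elimination, Jack gets the remaining.

dog


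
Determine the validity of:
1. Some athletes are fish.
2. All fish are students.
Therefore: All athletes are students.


Premise 1: Some athletes are fish.
Premise 2: All fish are students.
Conclusion: All athletes are students.
Fallacy: illicit minor. The minor term (athletes) is distributed in the conclusion ('All athletes ...') but undistributed in its premise ('Some athletes are fish' doesn't cover all athletes).
Only 'Some athletes are students' follows, not 'All'.

Invalid


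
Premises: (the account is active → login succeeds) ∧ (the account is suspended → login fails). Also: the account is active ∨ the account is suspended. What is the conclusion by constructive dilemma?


Constructive dilemma: (P → Q) ∧ (R → S), P ∨ R ⊢ Q ∨ S
Premise 1: the account is active → login succeeds
Premise 2: the account is suspended → login fails
Premise 3: the account is active ∨ the account is suspended
Case 1: Assuming the account is active, then by Premise 1, login succeeds.
Case 2: Assuming the account is suspended, then by Premise 2, login fails.
Since one of the account is active or the account is suspended must hold, we get login succeeds or login fails.

Login succeeds or login fails.


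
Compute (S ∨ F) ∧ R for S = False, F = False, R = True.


S = False, F = False, R = True
Step 1: S ∨ F = False OR False = False
Step 2: False ∧ R = False AND True = False
OR is true when at least one operand is true; AND requires both.

False


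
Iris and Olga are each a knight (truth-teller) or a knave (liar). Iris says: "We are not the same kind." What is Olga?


Iris says: "We are not the same kind."
Case 1: Iris is a Knight (truth-teller)
  Statement is true → they ARE different → Olga is a Knave
Case 2: Iris is a Knave (liar)
  Statement is false → they are NOT different → Olga is a Knave
In both cases, Olga is a Knave.

Knave


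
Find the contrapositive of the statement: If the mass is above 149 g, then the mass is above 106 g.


Original: If the mass is above 149 g, then the mass is above 106 g
Contrapositive: If ¬Q, then ¬P
Negate Q: not (the mass is above 106 g)
Negate P: not (the mass is above 149 g)

If not (the mass is above 106 g), then not (the mass is above 149 g).


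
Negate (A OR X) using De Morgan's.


De Morgan's law: ¬(P ∨ Q) ≡ ¬P ∧ ¬Q
¬(A ∨ X) = ¬A ∧ ¬X

¬A ∧ ¬X


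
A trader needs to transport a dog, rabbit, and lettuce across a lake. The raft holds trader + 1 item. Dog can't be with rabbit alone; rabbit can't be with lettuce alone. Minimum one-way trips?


1. trader+rabbit → 2. trader ← 3. trader+dog → 4. trader+rabbit ← 5. trader+lettuce → 6. trader ← 7. trader+rabbit →
Minimum trips = 7

7


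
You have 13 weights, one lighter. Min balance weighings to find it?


Each weighing has 3 outcomes (left heavy / balance / right heavy), so k weighings distinguish at most 3^k cases; splitting into three near-equal groups achieves this.
Need 3^k ≥ 13: 3^2 = 9 < 13 ≤ 3^3 = 27
k = ⌈log₃(13)⌉ = 3

3


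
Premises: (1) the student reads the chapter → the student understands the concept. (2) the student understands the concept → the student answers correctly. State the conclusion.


Hypothetical syllogism: P → Q, Q → R ⊢ P → R
Premise 1: the student reads the chapter → the student understands the concept
Premise 2: the student understands the concept → the student answers correctly
Chain the implications: the middle term (the student understands the concept) links the two.
Conclusion: If the student reads the chapter, then the student answers correctly.

If the student reads the chapter, then the student answers correctly.


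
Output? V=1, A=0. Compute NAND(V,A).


V AND A = 0
NOT(0) = 1

1


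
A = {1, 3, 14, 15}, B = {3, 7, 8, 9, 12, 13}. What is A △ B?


A = {1, 3, 14, 15}
B = {3, 7, 8, 9, 12, 13}
Operation: symmetric difference
In A only: [1, 14, 15], in B only: [7, 8, 9, 12, 13]

{1, 7, 8, 9, 12, 13, 14, 15}


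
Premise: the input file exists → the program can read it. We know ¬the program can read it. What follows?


Modus tollens: P → Q, ¬Q ⊢ ¬P
P: the input file exists
Q: the program can read it
We have P → Q and Q is false.
By modus tollens, P must be false.

It is not the case that the input file exists


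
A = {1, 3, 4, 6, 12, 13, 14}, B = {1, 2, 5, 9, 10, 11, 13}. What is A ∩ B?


A = {1, 3, 4, 6, 12, 13, 14}
B = {1, 2, 5, 9, 10, 11, 13}
Operation: intersection
Elements in both: 1, 13

{1, 13}


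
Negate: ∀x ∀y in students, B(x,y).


Original: ∀x ∀y B(x,y)
Rule: ¬∀→∃, ¬∃→∀, negate predicate.
Negation: ∃x ∃y ¬B(x,y)

∃x ∃y ¬B(x,y)


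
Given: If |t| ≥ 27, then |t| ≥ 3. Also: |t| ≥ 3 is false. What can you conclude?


Modus tollens: P → Q, ¬Q ⊢ ¬P
P: |t| ≥ 27
Q: |t| ≥ 3
We have P → Q and Q is false.
By modus tollens, P must be false.

It is not the case that |t| ≥ 27


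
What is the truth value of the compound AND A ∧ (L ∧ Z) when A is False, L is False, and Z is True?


A = False, L = False, Z = True
Step 1: L ∧ Z = False AND True = False
Step 2: A ∧ False = False AND False = False
AND is true only when ALL operands are true.

False


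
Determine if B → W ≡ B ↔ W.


Expression 1: B → W
Expression 2: B ↔ W
Truth table (B W | Expr1 Expr2):
  T T |   T     T
  T F |   F     F
  F T |   T     F   ← differ
  F F |   T     T
Counterexample: B=F, W=T gives Expr1 = T but Expr2 = F, so the expressions are NOT logically equivalent.

No


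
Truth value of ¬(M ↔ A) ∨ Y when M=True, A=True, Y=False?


M = True, A = True, Y = False
Expression: ¬(M ↔ A) ∨ Y
Step 1: M ↔ A = (True iff True) = True
Step 2: ¬(M ↔ A) = NOT True = False
Step 3: (False) ∨ Y = False OR False = False

False


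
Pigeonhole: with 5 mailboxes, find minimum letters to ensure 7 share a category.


Pigeonhole: to guarantee k in one of n categories, need (k-1)×n + 1.
k = 7, n = 5
Minimum = (7-1) × 5 + 1 = 6 × 5 + 1

31


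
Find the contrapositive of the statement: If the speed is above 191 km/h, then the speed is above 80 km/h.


Original: If the speed is above 191 km/h, then the speed is above 80 km/h
Contrapositive: If ¬Q, then ¬P
Negate Q: not (the speed is above 80 km/h)
Negate P: not (the speed is above 191 km/h)

If not (the speed is above 80 km/h), then not (the speed is above 191 km/h).


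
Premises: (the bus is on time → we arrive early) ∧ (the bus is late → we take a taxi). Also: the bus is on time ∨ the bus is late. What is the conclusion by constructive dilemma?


Constructive dilemma: (P → Q) ∧ (R → S), P ∨ R ⊢ Q ∨ S
Premise 1: the bus is on time → we arrive early
Premise 2: the bus is late → we take a taxi
Premise 3: the bus is on time ∨ the bus is late
Case 1: Assuming the bus is on time, then by Premise 1, we arrive early.
Case 2: Assuming the bus is late, then by Premise 2, we take a taxi.
Since one of the bus is on time or the bus is late must hold, we get we arrive early or we take a taxi.

We arrive early or we take a taxi.


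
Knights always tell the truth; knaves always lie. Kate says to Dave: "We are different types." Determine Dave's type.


Kate says: "We are different types."
Case 1: Kate is a Knight (truth-teller)
  Statement is true → they ARE different → Dave is a Knave
Case 2: Kate is a Knave (liar)
  Statement is false → they are NOT different → Dave is a Knave
In both cases, Dave is a Knave.

Knave


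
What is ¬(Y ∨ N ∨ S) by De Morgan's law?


De Morgan's law: ¬(P ∨ Q ∨ R) ≡ ¬P ∧ ¬Q ∧ ¬R
¬(Y ∨ N ∨ S) = ¬Y ∧ ¬N ∧ ¬S

¬Y ∧ ¬N ∧ ¬S


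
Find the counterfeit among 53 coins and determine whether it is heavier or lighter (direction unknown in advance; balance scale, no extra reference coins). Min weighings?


Let n = 53. 106 possibilities (n coins × lighter/heavier); each weighing has 3 outcomes.
Bound for k weighings: say the first weighing puts j coins on each pan. If it tips, the 2j weighed coins remain suspects (each with a known direction) and k-1 weighings give 3^(k-1) outcomes; 3^(k-1) is odd, so 2j ≤ 3^(k-1) - 1. If it balances, the n - 2j unweighed coins remain with direction unknown: 2(n - 2j) ≤ 3^(k-1) - 1 by the same parity argument. Adding, n ≤ (3^(k-1) - 1) + (3^(k-1) - 1)/2 = (3^k - 3)/2, and the classical three-group strategy achieves this (3 coins in 2 weighings, 12 in 3, 39 in 4, 120 in 5).
So we need the smallest k with (3^k - 3)/2 ≥ 53.
k = 4: (3^4 - 3)/2 = 39 < 53 ✗
k = 5: (3^5 - 3)/2 = 120 ≥ 53 ✓

5


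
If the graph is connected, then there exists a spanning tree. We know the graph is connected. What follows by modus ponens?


Modus ponens: P → Q, P ⊢ Q
P: the graph is connected
Q: there exists a spanning tree
We have P → Q and P is true.
By modus ponens, Q must be true.

There exists a spanning tree


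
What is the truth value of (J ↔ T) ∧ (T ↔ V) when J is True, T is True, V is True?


J = True, T = True, V = True
Step 1: J ↔ T is true when J and T have the same value. Result: True
Step 2: T ↔ V is true when T and V have the same value. Result: True
Step 3: True ∧ True = True

True


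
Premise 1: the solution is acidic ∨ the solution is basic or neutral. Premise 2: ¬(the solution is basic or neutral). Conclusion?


Disjunctive syllogism: P ∨ Q, ¬P ⊢ Q
Disjunction: the solution is acidic ∨ the solution is basic or neutral
We know it is not the case that the solution is basic or neutral.
By disjunctive syllogism, the other disjunct must be true.

The solution is acidic


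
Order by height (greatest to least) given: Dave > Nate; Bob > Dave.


Constraints: Dave > Nate; Bob > Dave
Method: at each step, the next-highest is the one remaining person who never appears on the smaller side of a constraint between remaining people.
  Step 1: remaining {Dave, Bob, Nate}; on the smaller side: {Dave, Nate} → Bob is next (Bob > Dave).
  Step 2: remaining {Dave, Nate}; on the smaller side: {Nate} → Dave is next (Dave > Nate).
  Step 3: only Nate remains → lowest.
Final ranking (highest to lowest):

Bob > Dave > Nate


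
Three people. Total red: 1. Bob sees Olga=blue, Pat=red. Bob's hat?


Total red = 1, seen red = 1
Own red = 1 - 1 = 0
Bob's hat is blue.

blue


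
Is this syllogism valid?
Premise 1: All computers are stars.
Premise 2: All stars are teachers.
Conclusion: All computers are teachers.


Premise 1: All computers are stars.
Premise 2: All stars are teachers.
Conclusion: All computers are teachers.
Barbara syllogism (AAA-1): All A are B, All B are C → All A are C.
Middle term (stars) distributed in premise 2.

Valid


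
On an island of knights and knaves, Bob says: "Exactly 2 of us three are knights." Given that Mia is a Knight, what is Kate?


Bob claims exactly 2 knights among Bob, Mia, Kate.
Given: Mia is a Knight.

Case 1: Bob is a Knight (tells truth)
  Then exactly 2 of the three are knights.
  Counting Bob, Mia: 2 knight(s) so far. Need 0 more → Kate = Knave.
Case 2: Bob is a Knave (lies)
  Then the count is NOT 2.
  If Kate = Knight, count = 2 = 2 → claim would be true, contradicts lie.
  If Kate = Knave, count = 1 ≠ 2 → lie confirmed ✓

Kate is a Knave.

Knave


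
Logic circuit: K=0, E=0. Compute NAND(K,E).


K AND E = 0
NOT(0) = 1

1


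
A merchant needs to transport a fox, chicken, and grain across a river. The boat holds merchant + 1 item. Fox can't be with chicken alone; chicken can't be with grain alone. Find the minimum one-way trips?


1. merchant+chicken → 2. merchant ← 3. merchant+fox → 4. merchant+chicken ← 5. merchant+grain → 6. merchant ← 7. merchant+chicken →
Minimum trips = 7

7


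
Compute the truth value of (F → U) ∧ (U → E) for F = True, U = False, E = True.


F = True, U = False, E = True
Step 1: F → U is false only when F=True and U=False. Result: False
Step 2: U → E is false only when U=True and E=False. Result: True
Step 3: False ∧ True = False

False
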